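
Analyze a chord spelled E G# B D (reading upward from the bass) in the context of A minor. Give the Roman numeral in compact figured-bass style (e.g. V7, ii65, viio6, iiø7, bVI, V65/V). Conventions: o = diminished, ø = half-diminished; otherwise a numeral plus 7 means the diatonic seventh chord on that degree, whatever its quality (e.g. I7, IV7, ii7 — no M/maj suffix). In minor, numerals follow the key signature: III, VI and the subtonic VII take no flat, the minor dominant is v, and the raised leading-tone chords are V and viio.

The pitches E-G#-B-D form a dominant seventh chord rooted on E.
E is scale degree 5 in A minor, and a dominant seventh chord on that degree is written V7.

V7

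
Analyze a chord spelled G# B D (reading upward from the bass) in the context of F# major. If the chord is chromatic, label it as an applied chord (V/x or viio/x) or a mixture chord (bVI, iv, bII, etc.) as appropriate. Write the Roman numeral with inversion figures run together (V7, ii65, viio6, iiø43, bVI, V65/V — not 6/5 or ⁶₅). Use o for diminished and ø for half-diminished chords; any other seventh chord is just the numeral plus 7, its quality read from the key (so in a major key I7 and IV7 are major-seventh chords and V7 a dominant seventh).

Stacked in thirds the chord is G#-B-D: a diminished triad on G#.
G# is the second degree of F# major. This is the diminished supertonic triad, borrowed from the parallel minor.

iio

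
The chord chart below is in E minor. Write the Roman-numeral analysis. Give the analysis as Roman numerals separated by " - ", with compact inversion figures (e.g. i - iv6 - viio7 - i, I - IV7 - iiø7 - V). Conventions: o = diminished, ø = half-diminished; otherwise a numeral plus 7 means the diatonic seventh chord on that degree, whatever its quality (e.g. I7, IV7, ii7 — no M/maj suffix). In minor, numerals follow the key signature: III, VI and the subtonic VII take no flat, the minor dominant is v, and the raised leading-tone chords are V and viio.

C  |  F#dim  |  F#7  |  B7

C has root C, degree 6 in E minor, so VI.
F#dim has root F#, degree 2 in E minor, so iio.
F#7 is the secondary dominant of V (dominant seventh chord on F#): V7/V.
B7: root B is the dominant; dominant seventh chord there is V7.

VI - iio - V7/V - V7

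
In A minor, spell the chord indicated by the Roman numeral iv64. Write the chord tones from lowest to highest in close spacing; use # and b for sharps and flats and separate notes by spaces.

A D F

In A minor, the subdominant is D, and the diatonic chord built there is a minor triad.
Stacking thirds from D gives D-F-A.
With the 64 figure the chord is in second inversion; from the bass A upward in close position it reads A-D-F.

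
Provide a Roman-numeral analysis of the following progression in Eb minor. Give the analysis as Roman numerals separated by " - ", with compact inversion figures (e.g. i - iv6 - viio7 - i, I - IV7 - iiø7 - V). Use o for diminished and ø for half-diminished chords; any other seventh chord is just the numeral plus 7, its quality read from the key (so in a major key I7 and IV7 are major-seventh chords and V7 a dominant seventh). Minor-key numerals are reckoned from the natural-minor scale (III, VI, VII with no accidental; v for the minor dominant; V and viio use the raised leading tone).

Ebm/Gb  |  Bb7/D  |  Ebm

i6 - V65 - i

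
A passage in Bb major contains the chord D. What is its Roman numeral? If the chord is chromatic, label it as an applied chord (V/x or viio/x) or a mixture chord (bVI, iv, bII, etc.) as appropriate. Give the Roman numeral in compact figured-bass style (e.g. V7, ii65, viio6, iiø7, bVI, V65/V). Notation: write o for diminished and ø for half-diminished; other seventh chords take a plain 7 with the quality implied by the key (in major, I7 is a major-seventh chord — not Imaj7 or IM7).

Stacked in thirds the chord is D-F#-A: a major triad on D.
D is not a diatonic chord root with this quality in Bb major, but it lies a perfect fifth above G (vi), so the chord functions as an applied dominant of vi.

V/vi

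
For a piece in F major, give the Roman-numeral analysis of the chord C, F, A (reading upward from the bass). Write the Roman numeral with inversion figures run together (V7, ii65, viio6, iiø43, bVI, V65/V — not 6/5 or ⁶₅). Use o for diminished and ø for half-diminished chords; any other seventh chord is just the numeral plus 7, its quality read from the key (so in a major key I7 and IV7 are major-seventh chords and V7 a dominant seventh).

I64

Stacked in thirds the chord is F-A-C: a major triad on F.
In F major, F is the tonic; the diatonic major triad there is I.
With C in the bass the chord is in second inversion, so the figured bass is 64.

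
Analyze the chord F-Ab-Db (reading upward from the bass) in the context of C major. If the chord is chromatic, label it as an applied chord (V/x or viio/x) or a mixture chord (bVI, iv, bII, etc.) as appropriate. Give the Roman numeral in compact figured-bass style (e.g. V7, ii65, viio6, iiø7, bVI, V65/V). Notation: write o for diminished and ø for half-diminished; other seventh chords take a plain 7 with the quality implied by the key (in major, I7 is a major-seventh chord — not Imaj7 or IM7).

The pitches Db-F-Ab form a major triad rooted on Db.
Db is the lowered second degree of C major (diatonic 2 would be D). This is the Neapolitan sixth — a major triad on the lowered second degree, here in its customary first inversion.
With F in the bass the chord is in first inversion, so the figured bass is 6.

bII6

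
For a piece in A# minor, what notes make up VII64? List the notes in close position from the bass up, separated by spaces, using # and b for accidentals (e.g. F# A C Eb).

D# G# B#

In A# minor, scale degree 7 is G#, and the diatonic chord built there is a major triad.
That chord is spelled G#-B#-D#.
With the 64 figure the chord is in second inversion; from the bass D# upward in close position it reads D#-G#-B#.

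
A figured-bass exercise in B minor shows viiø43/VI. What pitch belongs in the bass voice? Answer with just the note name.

C

The applied chord viiø43/VI is rooted on F#: F#-A-C-E.
The figure 43 means second inversion — the fifth is in the bass.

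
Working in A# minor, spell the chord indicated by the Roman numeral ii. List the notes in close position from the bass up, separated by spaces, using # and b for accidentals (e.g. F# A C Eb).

B# D# F##

Scale degree 2 in A# minor is B#; here the chord built on it is altered to a minor triad. ii is the minor supertonic, borrowed from the parallel major (the Dorian ii).
So the chord is B#-D#-F##, a minor triad.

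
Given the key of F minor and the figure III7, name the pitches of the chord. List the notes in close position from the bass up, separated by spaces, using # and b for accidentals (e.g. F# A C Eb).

The numeral's case and figure indicate a major seventh chord. In F minor its root, the third degree, is Ab.
Stacking thirds from Ab gives Ab-C-Eb-G.

Ab C Eb G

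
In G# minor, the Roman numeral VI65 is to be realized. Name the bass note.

VI in G# minor has root E; the chord is E-G#-B-D#.
The figure 65 means first inversion — the third is in the bass.

G#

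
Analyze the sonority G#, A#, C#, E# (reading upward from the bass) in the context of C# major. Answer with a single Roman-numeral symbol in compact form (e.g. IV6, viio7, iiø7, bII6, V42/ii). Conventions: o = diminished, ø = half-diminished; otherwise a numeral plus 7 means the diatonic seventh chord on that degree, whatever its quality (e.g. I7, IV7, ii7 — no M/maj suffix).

The pitches A#-C#-E#-G# form a minor seventh chord rooted on A#.
In C# major, A# is the submediant; the diatonic minor seventh chord there is vi7.
With G# in the bass the chord is in third inversion, so the figured bass is 42.

vi42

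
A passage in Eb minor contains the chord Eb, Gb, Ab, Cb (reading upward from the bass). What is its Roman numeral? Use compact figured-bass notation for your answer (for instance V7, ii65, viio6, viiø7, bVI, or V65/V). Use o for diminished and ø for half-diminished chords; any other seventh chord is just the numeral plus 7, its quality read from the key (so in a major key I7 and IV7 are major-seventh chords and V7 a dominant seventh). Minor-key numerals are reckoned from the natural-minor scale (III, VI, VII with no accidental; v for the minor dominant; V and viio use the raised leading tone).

Stacked in thirds the chord is Ab-Cb-Eb-Gb: a minor seventh chord on Ab.
In Eb minor, Ab is the subdominant; the diatonic minor seventh chord there is iv7.
With Eb in the bass the chord is in second inversion, so the figured bass is 43.

iv43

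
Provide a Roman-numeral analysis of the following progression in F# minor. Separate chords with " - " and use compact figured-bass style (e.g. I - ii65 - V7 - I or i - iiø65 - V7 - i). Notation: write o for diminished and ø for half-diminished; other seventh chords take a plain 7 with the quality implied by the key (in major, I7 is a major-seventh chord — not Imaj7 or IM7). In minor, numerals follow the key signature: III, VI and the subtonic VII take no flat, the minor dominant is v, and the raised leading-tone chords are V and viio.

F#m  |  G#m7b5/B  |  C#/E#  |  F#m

i - iiø65 - V6 - i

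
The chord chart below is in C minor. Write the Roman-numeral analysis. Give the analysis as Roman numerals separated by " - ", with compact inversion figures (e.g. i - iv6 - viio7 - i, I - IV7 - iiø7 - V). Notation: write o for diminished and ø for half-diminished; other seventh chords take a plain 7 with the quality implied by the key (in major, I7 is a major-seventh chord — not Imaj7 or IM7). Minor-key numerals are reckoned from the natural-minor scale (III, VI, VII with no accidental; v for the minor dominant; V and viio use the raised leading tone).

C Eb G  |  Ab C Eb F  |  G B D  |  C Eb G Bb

C-Eb-G: minor triad on C = scale degree 1 → i.
Ab-C-Eb-F: root F is the subdominant; minor seventh chord there is iv65.
G-B-D: major triad on G = scale degree 5 → V.
C-Eb-G-Bb: root C is the tonic; minor seventh chord there is i7.

i - iv65 - V - i7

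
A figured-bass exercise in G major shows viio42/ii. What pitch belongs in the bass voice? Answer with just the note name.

F

The applied chord viio42/ii is rooted on G#: G#-B-D-F.
The figure 42 means third inversion — the seventh is in the bass.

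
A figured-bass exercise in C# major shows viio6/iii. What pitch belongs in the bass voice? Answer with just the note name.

The applied chord viio6/iii is rooted on D##: D##-F##-A#.
The figure 6 means first inversion — the third is in the bass.

F##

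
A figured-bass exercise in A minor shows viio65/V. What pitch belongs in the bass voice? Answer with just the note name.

The applied chord viio65/V is rooted on D#: D#-F#-A-C.
The figure 65 means first inversion — the third is in the bass.

F#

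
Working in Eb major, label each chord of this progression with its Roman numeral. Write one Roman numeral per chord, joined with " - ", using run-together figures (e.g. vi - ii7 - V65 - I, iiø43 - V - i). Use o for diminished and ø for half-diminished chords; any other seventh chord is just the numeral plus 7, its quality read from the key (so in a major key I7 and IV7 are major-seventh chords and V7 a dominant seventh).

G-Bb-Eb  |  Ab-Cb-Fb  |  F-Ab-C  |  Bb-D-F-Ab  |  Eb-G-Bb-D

I6 - bII6 - ii - V7 - I7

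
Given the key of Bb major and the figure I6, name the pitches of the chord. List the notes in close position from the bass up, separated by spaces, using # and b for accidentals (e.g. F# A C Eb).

D F Bb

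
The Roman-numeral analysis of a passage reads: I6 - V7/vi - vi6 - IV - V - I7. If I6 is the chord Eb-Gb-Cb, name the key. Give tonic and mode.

Cb major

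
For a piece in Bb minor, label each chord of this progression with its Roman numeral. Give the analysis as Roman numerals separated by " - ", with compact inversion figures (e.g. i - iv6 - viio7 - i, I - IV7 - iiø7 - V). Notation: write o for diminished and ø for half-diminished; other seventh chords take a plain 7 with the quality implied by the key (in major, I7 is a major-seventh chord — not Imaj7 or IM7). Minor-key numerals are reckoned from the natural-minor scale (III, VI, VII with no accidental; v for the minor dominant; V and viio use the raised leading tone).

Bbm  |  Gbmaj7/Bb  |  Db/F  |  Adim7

i - VI65 - III6 - viio7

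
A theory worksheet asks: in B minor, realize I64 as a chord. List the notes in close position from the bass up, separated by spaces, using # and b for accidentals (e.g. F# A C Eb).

F# B D#

Scale degree 1 in B minor is B; here the chord built on it is altered to a major triad. I64 is the major tonic (Picardy third), borrowed from the parallel major.
So the chord is B-D#-F#, a major triad.
With the 64 figure the chord is in second inversion; from the bass F# upward in close position it reads F#-B-D#.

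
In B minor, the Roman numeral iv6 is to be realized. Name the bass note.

G

iv in B minor has root E; the chord is E-G-B.
The figure 6 means first inversion — the third is in the bass.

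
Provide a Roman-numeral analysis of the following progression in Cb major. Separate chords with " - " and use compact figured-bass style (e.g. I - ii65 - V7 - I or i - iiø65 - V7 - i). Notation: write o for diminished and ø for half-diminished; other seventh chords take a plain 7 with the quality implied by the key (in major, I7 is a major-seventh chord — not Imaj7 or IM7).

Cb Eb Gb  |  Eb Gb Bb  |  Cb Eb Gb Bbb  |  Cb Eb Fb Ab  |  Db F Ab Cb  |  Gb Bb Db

I - iii - V7/IV - IV43 - V7/V - V

Cb-Eb-Gb has root Cb, degree 1 in Cb major, so I.
Eb-Gb-Bb: minor triad on Eb = scale degree 3 → iii.
Cb-Eb-Gb-Bbb: chromatic; Cb is V of IV, so V7/IV.
Cb-Eb-Fb-Ab: root Fb is the subdominant; major seventh chord there is IV43.
Db-F-Ab-Cb is the secondary dominant of V (dominant seventh chord on Db): V7/V.
Gb-Bb-Db has root Gb, degree 5 in Cb major, so V.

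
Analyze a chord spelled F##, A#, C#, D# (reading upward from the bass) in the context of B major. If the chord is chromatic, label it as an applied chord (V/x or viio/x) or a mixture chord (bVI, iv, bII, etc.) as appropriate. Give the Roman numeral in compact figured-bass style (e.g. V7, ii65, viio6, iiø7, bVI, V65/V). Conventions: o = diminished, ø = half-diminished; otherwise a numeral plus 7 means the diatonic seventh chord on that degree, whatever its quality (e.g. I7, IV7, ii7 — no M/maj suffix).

V65/vi

The pitches D#-F##-A#-C# form a dominant seventh chord rooted on D#.
D# is not a diatonic chord root with this quality in B major, but it lies a perfect fifth above G# (vi), so the chord functions as an applied dominant of vi.
With F## in the bass the chord is in first inversion, so the figured bass is 65.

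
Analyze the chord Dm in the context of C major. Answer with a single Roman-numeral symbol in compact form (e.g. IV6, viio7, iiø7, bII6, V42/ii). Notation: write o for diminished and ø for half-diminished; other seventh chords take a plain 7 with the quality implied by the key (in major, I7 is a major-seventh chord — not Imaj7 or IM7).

ii

The pitches D-F-A form a minor triad rooted on D.
In C major, D is the supertonic; the diatonic minor triad there is ii.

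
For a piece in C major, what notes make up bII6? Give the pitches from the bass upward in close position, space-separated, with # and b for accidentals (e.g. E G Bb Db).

F Ab Db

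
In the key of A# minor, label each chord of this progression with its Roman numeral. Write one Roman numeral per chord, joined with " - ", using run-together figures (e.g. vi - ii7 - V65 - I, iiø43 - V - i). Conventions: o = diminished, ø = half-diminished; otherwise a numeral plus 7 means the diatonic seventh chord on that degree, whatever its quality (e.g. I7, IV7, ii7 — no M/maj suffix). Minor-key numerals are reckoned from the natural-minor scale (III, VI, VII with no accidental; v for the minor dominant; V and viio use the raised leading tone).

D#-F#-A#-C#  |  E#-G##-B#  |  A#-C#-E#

iv7 - V - i

D#-F#-A#-C# has root D#, degree 4 in A# minor, so iv7.
E#-G##-B# has root E#, degree 5 in A# minor, so V.
A#-C#-E# has root A#, degree 1 in A# minor, so i.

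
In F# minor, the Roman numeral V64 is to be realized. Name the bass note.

G#

V in F# minor has root C#; the chord is C#-E#-G#.
The figure 64 means second inversion — the fifth is in the bass.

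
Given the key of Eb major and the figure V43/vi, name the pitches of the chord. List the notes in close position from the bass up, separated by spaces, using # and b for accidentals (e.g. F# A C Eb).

D F G B

The slash means an applied dominant: we want the dominant of vi. In Eb major, vi is C minor, and its dominant is built on G.
Building a dominant seventh chord on G gives G-B-D-F.
The figured bass 43 indicates second inversion, placing the fifth (D) in the bass: D-F-G-B.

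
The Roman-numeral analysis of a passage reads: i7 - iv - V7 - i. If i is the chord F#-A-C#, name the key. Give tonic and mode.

F# minor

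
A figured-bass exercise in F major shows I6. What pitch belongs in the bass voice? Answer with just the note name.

A

I in F major has root F; the chord is F-A-C.
The figure 6 means first inversion — the third is in the bass.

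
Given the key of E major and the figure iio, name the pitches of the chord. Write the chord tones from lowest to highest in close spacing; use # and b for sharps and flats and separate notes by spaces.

iio is the diminished supertonic triad, borrowed from the parallel minor. In E major that root is F#.
So the chord is F#-A-C, a diminished triad.

F# A C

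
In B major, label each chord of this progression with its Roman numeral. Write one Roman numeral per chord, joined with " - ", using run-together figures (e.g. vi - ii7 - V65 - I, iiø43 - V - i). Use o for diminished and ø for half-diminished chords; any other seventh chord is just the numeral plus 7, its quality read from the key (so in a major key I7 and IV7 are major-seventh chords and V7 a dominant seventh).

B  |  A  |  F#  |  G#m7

I - bVII - V - vi7

B: major triad on B = scale degree 1 → I.
A: major triad on A — chromatic; bVII (borrowed from the parallel minor).
F# has root F#, degree 5 in B major, so V.
G#m7: root G# is the submediant; minor seventh chord there is vi7.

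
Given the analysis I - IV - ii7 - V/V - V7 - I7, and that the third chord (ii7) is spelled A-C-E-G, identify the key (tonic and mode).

The chord Am7 is a minor seventh chord rooted on A; its label is ii7.
If A is scale degree 2 and the mode makes that degree carry a minor seventh chord, the tonic is G and the mode is major.

G major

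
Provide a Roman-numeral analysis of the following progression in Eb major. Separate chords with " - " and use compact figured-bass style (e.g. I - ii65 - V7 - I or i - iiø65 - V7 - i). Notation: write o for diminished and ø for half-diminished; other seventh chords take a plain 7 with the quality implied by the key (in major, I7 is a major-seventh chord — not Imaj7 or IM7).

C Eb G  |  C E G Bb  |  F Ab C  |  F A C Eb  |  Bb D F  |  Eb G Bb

vi - V7/ii - ii - V7/V - V - I

C-Eb-G: minor triad on C = scale degree 6 → vi.
C-E-G-Bb: chromatic; C is V of ii, so V7/ii.
F-Ab-C has root F, degree 2 in Eb major, so ii.
F-A-C-Eb: chromatic; F is V of V, so V7/V.
Bb-D-F has root Bb, degree 5 in Eb major, so V.
Eb-G-Bb has root Eb, degree 1 in Eb major, so I.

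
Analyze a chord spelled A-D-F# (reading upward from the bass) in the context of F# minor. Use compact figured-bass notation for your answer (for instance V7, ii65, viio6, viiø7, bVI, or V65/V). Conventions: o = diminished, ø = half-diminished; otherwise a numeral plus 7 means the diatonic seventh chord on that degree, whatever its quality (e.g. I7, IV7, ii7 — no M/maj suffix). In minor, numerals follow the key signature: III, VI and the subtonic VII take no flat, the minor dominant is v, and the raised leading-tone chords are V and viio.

Stacked in thirds the chord is D-F#-A: a major triad on D.
D is scale degree 6 in F# minor, and a major triad on that degree is written VI.
With A in the bass the chord is in second inversion, so the figured bass is 64.

VI64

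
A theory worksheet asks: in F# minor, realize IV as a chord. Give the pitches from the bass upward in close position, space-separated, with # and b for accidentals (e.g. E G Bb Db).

IV is the major subdominant, borrowed from the parallel major. In F# minor that root is B.
So the chord is B-D#-F#.

B D# F#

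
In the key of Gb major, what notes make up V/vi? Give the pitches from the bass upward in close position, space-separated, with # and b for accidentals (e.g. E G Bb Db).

Bb D F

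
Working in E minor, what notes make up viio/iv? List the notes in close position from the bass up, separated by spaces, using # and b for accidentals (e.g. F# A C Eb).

G# B D

The slash marks an applied leading-tone chord: viio of iv. In E minor, iv is A, so the leading tone to it is G#, a half step below.
Building a diminished triad on G# gives G#-B-D.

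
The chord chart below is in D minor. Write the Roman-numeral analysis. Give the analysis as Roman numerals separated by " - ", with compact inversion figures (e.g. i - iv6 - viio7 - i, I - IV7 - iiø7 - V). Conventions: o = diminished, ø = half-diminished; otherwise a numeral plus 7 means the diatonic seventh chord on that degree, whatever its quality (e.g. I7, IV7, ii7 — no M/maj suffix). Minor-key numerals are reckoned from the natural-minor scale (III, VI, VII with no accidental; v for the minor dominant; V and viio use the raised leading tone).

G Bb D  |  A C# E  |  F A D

G-Bb-D has root G, degree 4 in D minor, so iv.
A-C#-E has root A, degree 5 in D minor, so V.
F-A-D: minor triad on D = scale degree 1 → i6.

iv - V - i6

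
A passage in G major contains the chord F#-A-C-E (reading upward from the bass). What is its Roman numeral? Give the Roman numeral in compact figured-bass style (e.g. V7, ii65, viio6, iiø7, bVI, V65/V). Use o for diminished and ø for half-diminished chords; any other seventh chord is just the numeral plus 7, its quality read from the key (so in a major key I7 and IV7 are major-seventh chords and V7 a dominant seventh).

viiø7

Stacked in thirds the chord is F#-A-C-E: a half-diminished seventh chord on F#.
In G major, F# is the leading tone; the diatonic half-diminished seventh chord there is viiø7.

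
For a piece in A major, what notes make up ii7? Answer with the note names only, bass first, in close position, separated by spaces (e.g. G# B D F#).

B D F# A

In A major, the supertonic is B, and the diatonic chord built there is a minor seventh chord.
That chord is spelled B-D-F#-A.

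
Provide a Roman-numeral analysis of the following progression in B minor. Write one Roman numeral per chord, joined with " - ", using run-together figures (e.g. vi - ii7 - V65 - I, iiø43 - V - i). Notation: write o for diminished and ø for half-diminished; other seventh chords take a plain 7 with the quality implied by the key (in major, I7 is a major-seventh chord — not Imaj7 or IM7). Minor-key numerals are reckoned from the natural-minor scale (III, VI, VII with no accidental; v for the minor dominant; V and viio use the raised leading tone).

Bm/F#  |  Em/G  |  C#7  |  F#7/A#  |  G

i64 - iv6 - V7/V - V65 - VI

Bm/F#: minor triad on B = scale degree 1 → i64.
Em/G has root E, degree 4 in B minor, so iv6.
C#7: a dominant seventh chord on C#, the applied dominant of V → V7/V.
F#7/A#: dominant seventh chord on F# = scale degree 5 → V65.
G has root G, degree 6 in B minor, so VI.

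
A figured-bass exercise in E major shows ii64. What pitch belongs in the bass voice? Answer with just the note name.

C#

ii in E major has root F#; the chord is F#-A-C#.
The figure 64 means second inversion — the fifth is in the bass.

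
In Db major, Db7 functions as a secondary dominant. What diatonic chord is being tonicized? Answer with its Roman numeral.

The chord is a dominant seventh chord on Db.
A dominant resolves down a perfect fifth: Db → Gb. In Db major, Gb is scale degree 4, i.e. IV.

IV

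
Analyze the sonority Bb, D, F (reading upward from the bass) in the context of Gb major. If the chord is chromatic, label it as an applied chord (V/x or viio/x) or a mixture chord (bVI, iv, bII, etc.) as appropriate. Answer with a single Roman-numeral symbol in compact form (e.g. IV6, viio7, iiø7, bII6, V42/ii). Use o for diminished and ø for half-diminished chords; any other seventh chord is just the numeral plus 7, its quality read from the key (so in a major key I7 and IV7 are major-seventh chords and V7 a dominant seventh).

The pitches Bb-D-F form a major triad rooted on Bb.
Bb is not a diatonic chord root with this quality in Gb major, but it lies a perfect fifth above Eb (vi), so the chord functions as an applied dominant of vi.

V/vi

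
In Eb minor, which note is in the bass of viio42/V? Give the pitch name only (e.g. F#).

The applied chord viio42/V is rooted on A: A-C-Eb-Gb.
The figure 42 means third inversion — the seventh is in the bass.

Gb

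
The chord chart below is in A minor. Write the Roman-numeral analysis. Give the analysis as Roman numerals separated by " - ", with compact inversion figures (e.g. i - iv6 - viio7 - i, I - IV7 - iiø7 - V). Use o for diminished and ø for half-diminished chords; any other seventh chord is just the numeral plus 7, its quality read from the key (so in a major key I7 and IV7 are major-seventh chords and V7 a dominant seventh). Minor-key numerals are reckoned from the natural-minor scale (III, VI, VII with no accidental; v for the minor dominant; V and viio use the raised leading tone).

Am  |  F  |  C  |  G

i - VI - III - VII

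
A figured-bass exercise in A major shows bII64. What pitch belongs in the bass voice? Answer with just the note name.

F

bII in A major has root Bb; the chord is Bb-D-F.
The figure 64 means second inversion — the fifth is in the bass.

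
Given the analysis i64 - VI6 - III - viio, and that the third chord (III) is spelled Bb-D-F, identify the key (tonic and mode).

G minor

III is given as Bb-D-F — a major triad with root Bb.
Counting down 2 scale steps from Bb places the tonic on G; a major triad on degree 3 is diatonic only in minor.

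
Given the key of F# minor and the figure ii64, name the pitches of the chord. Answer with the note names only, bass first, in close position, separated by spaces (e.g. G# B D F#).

ii64 is the minor supertonic, borrowed from the parallel major (the Dorian ii). In F# minor that root is G#.
So the chord is G#-B-D#, a minor triad.
The figured bass 64 indicates second inversion, placing the fifth (D#) in the bass: D#-G#-B.

D# G# B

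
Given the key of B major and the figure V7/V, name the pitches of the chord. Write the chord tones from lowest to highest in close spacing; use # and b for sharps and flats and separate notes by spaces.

C# E# G# B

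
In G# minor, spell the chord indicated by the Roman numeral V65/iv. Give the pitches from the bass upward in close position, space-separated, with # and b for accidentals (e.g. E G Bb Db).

V65/iv is a secondary dominant — the dominant seventh of iv. iv in G# minor is C#, so the applied chord's root is G#, a perfect fifth above.
Building a dominant seventh chord on G# gives G#-B#-D#-F#.
With the 65 figure the chord is in first inversion; from the bass B# upward in close position it reads B#-D#-F#-G#.

B# D# F# G#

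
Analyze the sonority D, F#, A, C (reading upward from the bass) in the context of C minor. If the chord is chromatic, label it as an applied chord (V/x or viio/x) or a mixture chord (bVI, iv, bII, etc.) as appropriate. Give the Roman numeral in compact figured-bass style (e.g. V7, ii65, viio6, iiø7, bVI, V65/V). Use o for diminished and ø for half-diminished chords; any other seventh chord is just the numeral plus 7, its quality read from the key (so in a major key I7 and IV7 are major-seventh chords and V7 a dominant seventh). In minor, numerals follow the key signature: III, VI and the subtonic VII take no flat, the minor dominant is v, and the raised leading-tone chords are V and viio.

Stacked in thirds the chord is D-F#-A-C: a dominant seventh chord on D.
D is not a diatonic chord root with this quality in C minor, but it lies a perfect fifth above G (V), so the chord functions as an applied dominant of V.

V7/V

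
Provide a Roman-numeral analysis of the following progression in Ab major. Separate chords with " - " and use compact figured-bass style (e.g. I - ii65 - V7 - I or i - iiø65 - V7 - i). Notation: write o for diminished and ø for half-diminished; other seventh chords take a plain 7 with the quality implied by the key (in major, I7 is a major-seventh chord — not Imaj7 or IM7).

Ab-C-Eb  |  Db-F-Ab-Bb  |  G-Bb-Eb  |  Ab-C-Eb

Ab-C-Eb has root Ab, degree 1 in Ab major, so I.
Db-F-Ab-Bb has root Bb, degree 2 in Ab major, so ii65.
G-Bb-Eb has root Eb, degree 5 in Ab major, so V6.
Ab-C-Eb has root Ab, degree 1 in Ab major, so I.

I - ii65 - V6 - I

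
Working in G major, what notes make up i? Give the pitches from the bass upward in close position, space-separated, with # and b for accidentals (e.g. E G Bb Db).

G Bb D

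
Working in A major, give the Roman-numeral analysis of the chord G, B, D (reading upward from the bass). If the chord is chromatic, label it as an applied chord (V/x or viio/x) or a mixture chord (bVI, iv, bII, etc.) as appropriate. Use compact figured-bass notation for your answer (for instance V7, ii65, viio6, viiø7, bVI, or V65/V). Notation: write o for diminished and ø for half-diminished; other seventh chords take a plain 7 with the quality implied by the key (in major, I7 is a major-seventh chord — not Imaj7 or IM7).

The pitches G-B-D form a major triad rooted on G.
G is the lowered seventh degree of A major (diatonic 7 would be G#). This is a major triad on the lowered seventh degree (the subtonic), borrowed from the parallel minor.

bVII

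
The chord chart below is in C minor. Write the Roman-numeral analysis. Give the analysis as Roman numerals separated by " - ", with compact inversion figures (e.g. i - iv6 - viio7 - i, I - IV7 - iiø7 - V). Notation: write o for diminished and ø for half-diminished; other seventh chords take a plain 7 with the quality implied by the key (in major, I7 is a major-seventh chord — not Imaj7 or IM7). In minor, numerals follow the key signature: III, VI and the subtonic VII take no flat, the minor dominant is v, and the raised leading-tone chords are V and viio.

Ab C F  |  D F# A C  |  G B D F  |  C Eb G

iv6 - V7/V - V7 - i

Ab-C-F: root F is the subdominant; minor triad there is iv6.
D-F#-A-C: chromatic; D is V of V, so V7/V.
G-B-D-F has root G, degree 5 in C minor, so V7.
C-Eb-G: minor triad on C = scale degree 1 → i.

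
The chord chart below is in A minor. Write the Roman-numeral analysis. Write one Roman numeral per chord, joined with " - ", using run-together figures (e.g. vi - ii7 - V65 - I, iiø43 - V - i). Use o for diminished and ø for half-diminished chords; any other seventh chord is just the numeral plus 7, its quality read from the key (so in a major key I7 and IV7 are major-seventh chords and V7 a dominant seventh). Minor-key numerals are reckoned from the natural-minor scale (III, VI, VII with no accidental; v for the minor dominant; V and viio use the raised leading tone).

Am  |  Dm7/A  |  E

Am has root A, degree 1 in A minor, so i.
Dm7/A: minor seventh chord on D = scale degree 4 → iv43.
E has root E, degree 5 in A minor, so V.

i - iv43 - V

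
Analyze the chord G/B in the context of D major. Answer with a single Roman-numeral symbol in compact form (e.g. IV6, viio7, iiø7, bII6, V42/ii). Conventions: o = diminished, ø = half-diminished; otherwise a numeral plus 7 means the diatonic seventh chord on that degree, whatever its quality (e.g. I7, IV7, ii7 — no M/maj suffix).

IV6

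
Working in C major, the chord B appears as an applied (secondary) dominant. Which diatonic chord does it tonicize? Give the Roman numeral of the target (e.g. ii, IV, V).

iii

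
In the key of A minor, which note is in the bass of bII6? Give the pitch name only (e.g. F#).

bII in A minor has root Bb; the chord is Bb-D-F.
The figure 6 means first inversion — the third is in the bass.

D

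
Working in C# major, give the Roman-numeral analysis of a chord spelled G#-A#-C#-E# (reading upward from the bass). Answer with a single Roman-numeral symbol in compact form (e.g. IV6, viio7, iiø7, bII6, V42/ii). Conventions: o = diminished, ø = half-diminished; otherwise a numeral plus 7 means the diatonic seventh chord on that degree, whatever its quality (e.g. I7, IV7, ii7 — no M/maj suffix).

vi42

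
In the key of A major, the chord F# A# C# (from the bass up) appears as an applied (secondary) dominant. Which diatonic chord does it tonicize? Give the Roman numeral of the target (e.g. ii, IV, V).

The chord is a major triad on F#.
A dominant resolves down a perfect fifth: F# → B. In A major, B is scale degree 2, i.e. ii.

ii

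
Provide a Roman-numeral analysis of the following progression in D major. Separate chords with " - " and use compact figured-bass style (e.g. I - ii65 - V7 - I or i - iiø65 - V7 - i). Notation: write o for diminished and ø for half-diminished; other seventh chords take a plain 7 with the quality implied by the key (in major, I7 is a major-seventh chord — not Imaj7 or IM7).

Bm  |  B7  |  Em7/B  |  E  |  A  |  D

vi - V7/ii - ii43 - V/V - V - I

Bm: minor triad on B = scale degree 6 → vi.
B7 is the secondary dominant of ii (dominant seventh chord on B): V7/ii.
Em7/B: minor seventh chord on E = scale degree 2 → ii43.
E is the secondary dominant of V (major triad on E): V/V.
A: major triad on A = scale degree 5 → V.
D has root D, degree 1 in D major, so I.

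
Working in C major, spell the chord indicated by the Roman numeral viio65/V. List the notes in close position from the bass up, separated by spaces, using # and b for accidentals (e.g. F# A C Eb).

The slash marks an applied leading-tone chord: viio of V. In C major, V is G, so the leading tone to it is F#, a half step below.
Building a fully diminished seventh chord on F# gives F#-A-C-Eb.
With the 65 figure the chord is in first inversion; from the bass A upward in close position it reads A-C-Eb-F#.

A C Eb F#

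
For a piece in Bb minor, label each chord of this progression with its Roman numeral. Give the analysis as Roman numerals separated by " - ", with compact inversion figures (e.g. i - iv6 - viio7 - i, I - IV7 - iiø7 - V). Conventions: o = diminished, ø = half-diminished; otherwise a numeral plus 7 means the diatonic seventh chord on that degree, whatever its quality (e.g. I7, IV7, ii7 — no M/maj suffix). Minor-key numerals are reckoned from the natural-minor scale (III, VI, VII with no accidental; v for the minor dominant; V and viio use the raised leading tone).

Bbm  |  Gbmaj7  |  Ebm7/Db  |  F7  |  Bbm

i - VI7 - iv42 - V7 - i

Bbm has root Bb, degree 1 in Bb minor, so i.
Gbmaj7: root Gb is the submediant; major seventh chord there is VI7.
Ebm7/Db has root Eb, degree 4 in Bb minor, so iv42.
F7: root F is the dominant; dominant seventh chord there is V7.
Bbm: minor triad on Bb = scale degree 1 → i.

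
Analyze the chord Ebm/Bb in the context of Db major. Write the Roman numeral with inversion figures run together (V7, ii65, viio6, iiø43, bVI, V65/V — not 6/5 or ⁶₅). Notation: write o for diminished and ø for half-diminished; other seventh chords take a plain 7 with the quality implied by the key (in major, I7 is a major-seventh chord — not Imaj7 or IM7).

ii64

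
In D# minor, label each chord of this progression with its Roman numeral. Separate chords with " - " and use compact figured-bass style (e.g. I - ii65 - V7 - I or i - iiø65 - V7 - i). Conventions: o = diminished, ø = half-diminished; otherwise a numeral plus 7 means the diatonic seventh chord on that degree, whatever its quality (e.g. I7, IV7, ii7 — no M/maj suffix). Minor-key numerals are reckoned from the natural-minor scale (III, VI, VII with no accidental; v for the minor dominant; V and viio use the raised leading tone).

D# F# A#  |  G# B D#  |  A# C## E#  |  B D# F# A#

i - iv - V - VI7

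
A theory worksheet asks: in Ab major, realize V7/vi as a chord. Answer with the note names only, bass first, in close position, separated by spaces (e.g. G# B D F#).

V7/vi is a secondary dominant — the dominant seventh of vi. vi in Ab major is F, so the applied chord's root is C, a perfect fifth above.
Building a dominant seventh chord on C gives C-E-G-Bb.

C E G Bb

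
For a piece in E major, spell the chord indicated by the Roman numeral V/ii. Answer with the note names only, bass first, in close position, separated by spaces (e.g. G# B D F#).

C# E# G#

The slash means an applied dominant: we want the dominant of ii. In E major, ii is F# minor, and its dominant is built on C#.
Building a major triad on C# gives C#-E#-G#.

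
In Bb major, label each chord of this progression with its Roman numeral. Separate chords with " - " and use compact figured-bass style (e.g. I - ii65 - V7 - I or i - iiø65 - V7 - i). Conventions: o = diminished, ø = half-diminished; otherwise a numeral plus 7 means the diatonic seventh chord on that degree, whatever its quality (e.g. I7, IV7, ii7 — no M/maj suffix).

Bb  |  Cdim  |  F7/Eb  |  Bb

I - iio - V42 - I

Bb: major triad on Bb = scale degree 1 → I.
Cdim is non-diatonic — iio, a mixture chord from Bb minor.
F7/Eb: root F is the dominant; dominant seventh chord there is V42.
Bb: root Bb is the tonic; major triad there is I.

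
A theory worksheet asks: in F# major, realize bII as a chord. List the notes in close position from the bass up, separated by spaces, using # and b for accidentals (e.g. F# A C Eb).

G B D

bII is the Neapolitan chord — a major triad on the lowered second degree. In F# major that root is G.
So the chord is G-B-D.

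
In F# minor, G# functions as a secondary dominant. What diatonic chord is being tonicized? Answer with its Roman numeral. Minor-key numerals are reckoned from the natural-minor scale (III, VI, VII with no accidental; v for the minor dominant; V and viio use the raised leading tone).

V

The chord is a major triad on G#.
A dominant resolves down a perfect fifth: G# → C#. In F# minor, C# is scale degree 5, i.e. V.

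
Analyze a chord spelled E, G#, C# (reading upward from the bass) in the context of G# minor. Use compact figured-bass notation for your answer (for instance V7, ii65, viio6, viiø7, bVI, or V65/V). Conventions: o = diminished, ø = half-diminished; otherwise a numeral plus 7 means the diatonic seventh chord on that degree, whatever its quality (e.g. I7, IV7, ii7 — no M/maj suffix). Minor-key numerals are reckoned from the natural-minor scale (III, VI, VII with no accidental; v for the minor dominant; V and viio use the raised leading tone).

iv6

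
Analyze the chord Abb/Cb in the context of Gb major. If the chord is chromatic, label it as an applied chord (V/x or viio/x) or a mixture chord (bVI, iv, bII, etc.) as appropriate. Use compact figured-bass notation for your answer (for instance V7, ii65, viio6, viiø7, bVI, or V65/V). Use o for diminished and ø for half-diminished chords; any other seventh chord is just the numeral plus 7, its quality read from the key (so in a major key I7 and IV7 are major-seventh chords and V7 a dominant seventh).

bII6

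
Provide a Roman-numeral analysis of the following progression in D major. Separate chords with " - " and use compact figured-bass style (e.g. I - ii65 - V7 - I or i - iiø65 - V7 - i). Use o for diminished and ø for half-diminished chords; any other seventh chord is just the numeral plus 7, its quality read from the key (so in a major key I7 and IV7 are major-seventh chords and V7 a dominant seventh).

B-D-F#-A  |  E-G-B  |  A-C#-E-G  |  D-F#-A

vi7 - ii - V7 - I

B-D-F#-A has root B, degree 6 in D major, so vi7.
E-G-B has root E, degree 2 in D major, so ii.
A-C#-E-G has root A, degree 5 in D major, so V7.
D-F#-A: root D is the tonic; major triad there is I.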